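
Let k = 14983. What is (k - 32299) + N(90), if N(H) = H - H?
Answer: -17316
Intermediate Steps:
N(H) = 0
(k - 32299) + N(90) = (14983 - 32299) + 0 = -17316 + 0 = -17316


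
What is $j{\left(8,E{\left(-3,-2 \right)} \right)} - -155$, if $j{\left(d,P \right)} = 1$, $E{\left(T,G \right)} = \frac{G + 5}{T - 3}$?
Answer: $156$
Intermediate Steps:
$E{\left(T,G \right)} = \frac{5 + G}{-3 + T}$
$j{\left(8,E{\left(-3,-2 \right)} \right)} - -155 = 1 - -155 = 1 + 155 = 156$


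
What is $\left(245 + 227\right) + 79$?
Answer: $551$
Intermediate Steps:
$\left(245 + 227\right) + 79 = 472 + 79 = 551$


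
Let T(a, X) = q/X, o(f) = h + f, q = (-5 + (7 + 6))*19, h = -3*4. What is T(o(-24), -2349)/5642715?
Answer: -8/697617765 ≈ -1.1468e-8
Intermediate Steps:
h = -12
q = 152 (q = (-5 + 13)*19 = 8*19 = 152)
o(f) = -12 + f
T(a, X) = 152/X
T(o(-24), -2349)/5642715 = (152/(-2349))/5642715 = (152*(-1/2349))*(1/5642715) = -152/2349*1/5642715 = -8/697617765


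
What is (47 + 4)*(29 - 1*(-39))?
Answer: 3468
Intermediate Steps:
(47 + 4)*(29 - 1*(-39)) = 51*(29 + 39) = 51*68 = 3468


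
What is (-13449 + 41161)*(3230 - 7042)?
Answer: -105638144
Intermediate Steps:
(-13449 + 41161)*(3230 - 7042) = 27712*(-3812) = -105638144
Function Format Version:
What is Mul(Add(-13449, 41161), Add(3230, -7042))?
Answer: -105638144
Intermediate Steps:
Mul(Add(-13449, 41161), Add(3230, -7042)) = Mul(27712, -3812) = -105638144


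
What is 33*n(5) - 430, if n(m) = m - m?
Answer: -430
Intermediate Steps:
n(m) = 0
33*n(5) - 430 = 33*0 - 430 = 0 - 430 = -430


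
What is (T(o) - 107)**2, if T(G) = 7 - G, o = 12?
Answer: 12544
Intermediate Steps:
(T(o) - 107)**2 = ((7 - 1*12) - 107)**2 = ((7 - 12) - 107)**2 = (-5 - 107)**2 = (-112)**2 = 12544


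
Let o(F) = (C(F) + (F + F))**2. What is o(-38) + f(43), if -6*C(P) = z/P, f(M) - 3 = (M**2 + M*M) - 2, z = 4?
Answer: 30775612/3249 ≈ 9472.3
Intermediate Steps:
f(M) = 1 + 2*M**2 (f(M) = 3 + ((M**2 + M*M) - 2) = 3 + ((M**2 + M**2) - 2) = 3 + (2*M**2 - 2) = 3 + (-2 + 2*M**2) = 1 + 2*M**2)
C(P) = -2/(3*P)
o(F) = (2*F - 2/(3*F))**2 (o(F) = (-2/(3*F) + (F + F))**2 = (-2/(3*F) + 2*F)**2 = (2*F - 2/(3*F))**2)
o(-38) + f(43) = (4/9)*(-1 + 3*(-38)**2)**2/(-38)**2 + (1 + 2*43**2) = (4/9)*(1/1444)*(-1 + 3*1444)**2 + (1 + 2*1849) = (4/9)*(1/1444)*(-1 + 4332)**2 + (1 + 3698) = (4/9)*(1/1444)*4331**2 + 3699 = (4/9)*(1/1444)*18757561 + 3699 = 18757561/3249 + 3699 = 30775612/3249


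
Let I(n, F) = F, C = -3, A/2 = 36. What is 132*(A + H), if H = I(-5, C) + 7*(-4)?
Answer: 5412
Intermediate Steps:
A = 72 (A = 2*36 = 72)
H = -31 (H = -3 + 7*(-4) = -3 - 28 = -31)
132*(A + H) = 132*(72 - 31) = 132*41 = 5412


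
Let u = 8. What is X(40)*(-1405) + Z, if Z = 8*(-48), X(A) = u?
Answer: -11624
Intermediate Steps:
X(A) = 8
Z = -384
X(40)*(-1405) + Z = 8*(-1405) - 384 = -11240 - 384 = -11624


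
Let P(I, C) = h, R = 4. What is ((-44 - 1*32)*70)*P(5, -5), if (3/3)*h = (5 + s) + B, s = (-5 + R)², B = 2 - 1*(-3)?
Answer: -58520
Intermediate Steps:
B = 5 (B = 2 + 3 = 5)
s = 1 (s = (-5 + 4)² = (-1)² = 1)
h = 11 (h = (5 + 1) + 5 = 6 + 5 = 11)
P(I, C) = 11
((-44 - 1*32)*70)*P(5, -5) = ((-44 - 1*32)*70)*11 = ((-44 - 32)*70)*11 = -76*70*11 = -5320*11 = -58520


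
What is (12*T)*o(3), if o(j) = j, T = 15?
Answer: 540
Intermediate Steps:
(12*T)*o(3) = (12*15)*3 = 180*3 = 540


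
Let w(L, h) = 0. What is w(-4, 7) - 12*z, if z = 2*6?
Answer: -144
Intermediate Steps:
z = 12
w(-4, 7) - 12*z = 0 - 12*12 = 0 - 144 = -144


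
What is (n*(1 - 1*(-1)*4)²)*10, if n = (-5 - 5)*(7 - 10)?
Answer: 7500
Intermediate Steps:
n = 30 (n = -10*(-3) = 30)
(n*(1 - 1*(-1)*4)²)*10 = (30*(1 - 1*(-1)*4)²)*10 = (30*(1 + 1*4)²)*10 = (30*(1 + 4)²)*10 = (30*5²)*10 = (30*25)*10 = 750*10 = 7500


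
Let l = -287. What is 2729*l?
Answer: -783223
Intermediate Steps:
2729*l = 2729*(-287) = -783223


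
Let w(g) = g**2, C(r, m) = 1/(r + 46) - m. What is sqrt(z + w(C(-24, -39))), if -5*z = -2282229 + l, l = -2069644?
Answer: 3*sqrt(1172219965)/110 ≈ 933.76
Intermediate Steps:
C(r, m) = 1/(46 + r) - m
z = 4351873/5 (z = -(-2282229 - 2069644)/5 = -1/5*(-4351873) = 4351873/5 ≈ 8.7038e+5)
sqrt(z + w(C(-24, -39))) = sqrt(4351873/5 + ((1 - 46*(-39) - 1*(-39)*(-24))/(46 - 24))**2) = sqrt(4351873/5 + ((1 + 1794 - 936)/22)**2) = sqrt(4351873/5 + ((1/22)*859)**2) = sqrt(4351873/5 + (859/22)**2) = sqrt(4351873/5 + 737881/484) = sqrt(2109995937/2420) = 3*sqrt(1172219965)/110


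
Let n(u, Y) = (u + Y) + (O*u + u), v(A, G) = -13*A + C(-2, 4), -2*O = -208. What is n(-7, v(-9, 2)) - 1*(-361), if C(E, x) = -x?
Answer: -268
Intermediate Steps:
O = 104 (O = -½*(-208) = 104)
v(A, G) = -4 - 13*A (v(A, G) = -13*A - 1*4 = -13*A - 4 = -4 - 13*A)
n(u, Y) = Y + 106*u (n(u, Y) = (u + Y) + (104*u + u) = (Y + u) + 105*u = Y + 106*u)
n(-7, v(-9, 2)) - 1*(-361) = ((-4 - 13*(-9)) + 106*(-7)) - 1*(-361) = ((-4 + 117) - 742) + 361 = (113 - 742) + 361 = -629 + 361 = -268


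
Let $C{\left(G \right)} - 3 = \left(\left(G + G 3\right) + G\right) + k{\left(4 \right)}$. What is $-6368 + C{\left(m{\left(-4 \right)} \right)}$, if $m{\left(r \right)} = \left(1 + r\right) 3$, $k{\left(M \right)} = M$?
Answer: $-6406$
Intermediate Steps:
$m{\left(r \right)} = 3 + 3 r$
$C{\left(G \right)} = 7 + 5 G$ ($C{\left(G \right)} = 3 + \left(\left(\left(G + G 3\right) + G\right) + 4\right) = 3 + \left(\left(\left(G + 3 G\right) + G\right) + 4\right) = 3 + \left(\left(4 G + G\right) + 4\right) = 3 + \left(5 G + 4\right) = 3 + \left(4 + 5 G\right) = 7 + 5 G$)
$-6368 + C{\left(m{\left(-4 \right)} \right)} = -6368 + \left(7 + 5 \left(3 + 3 \left(-4\right)\right)\right) = -6368 + \left(7 + 5 \left(3 - 12\right)\right) = -6368 + \left(7 + 5 \left(-9\right)\right) = -6368 + \left(7 - 45\right) = -6368 - 38 = -6406$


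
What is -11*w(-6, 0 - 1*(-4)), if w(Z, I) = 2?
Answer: -22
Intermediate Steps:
-11*w(-6, 0 - 1*(-4)) = -11*2 = -22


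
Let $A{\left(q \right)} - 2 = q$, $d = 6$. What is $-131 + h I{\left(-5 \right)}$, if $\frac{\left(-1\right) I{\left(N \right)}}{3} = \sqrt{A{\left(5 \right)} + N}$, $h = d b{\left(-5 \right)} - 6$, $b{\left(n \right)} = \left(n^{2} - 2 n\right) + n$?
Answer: $-131 - 522 \sqrt{2} \approx -869.22$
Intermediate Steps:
$b{\left(n \right)} = n^{2} - n$
$A{\left(q \right)} = 2 + q$
$h = 174$ ($h = 6 \left(- 5 \left(-1 - 5\right)\right) - 6 = 6 \left(\left(-5\right) \left(-6\right)\right) - 6 = 6 \cdot 30 - 6 = 180 - 6 = 174$)
$I{\left(N \right)} = - 3 \sqrt{7 + N}$ ($I{\left(N \right)} = - 3 \sqrt{\left(2 + 5\right) + N} = - 3 \sqrt{7 + N}$)
$-131 + h I{\left(-5 \right)} = -131 + 174 \left(- 3 \sqrt{7 - 5}\right) = -131 + 174 \left(- 3 \sqrt{2}\right) = -131 - 522 \sqrt{2}$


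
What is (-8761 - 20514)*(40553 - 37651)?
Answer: -84956050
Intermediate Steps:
(-8761 - 20514)*(40553 - 37651) = -29275*2902 = -84956050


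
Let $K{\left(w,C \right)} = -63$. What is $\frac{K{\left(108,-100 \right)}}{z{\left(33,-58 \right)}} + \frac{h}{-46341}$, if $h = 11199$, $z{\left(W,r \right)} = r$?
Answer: $\frac{756647}{895926} \approx 0.84454$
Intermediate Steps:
$\frac{K{\left(108,-100 \right)}}{z{\left(33,-58 \right)}} + \frac{h}{-46341} = - \frac{63}{-58} + \frac{11199}{-46341} = \left(-63\right) \left(- \frac{1}{58}\right) + 11199 \left(- \frac{1}{46341}\right) = \frac{63}{58} - \frac{3733}{15447} = \frac{756647}{895926}$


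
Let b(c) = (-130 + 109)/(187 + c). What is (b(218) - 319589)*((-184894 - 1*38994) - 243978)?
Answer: 20185854930052/135 ≈ 1.4952e+11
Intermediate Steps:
b(c) = -21/(187 + c)
(b(218) - 319589)*((-184894 - 1*38994) - 243978) = (-21/(187 + 218) - 319589)*((-184894 - 1*38994) - 243978) = (-21/405 - 319589)*((-184894 - 38994) - 243978) = (-21*1/405 - 319589)*(-223888 - 243978) = (-7/135 - 319589)*(-467866) = -43144522/135*(-467866) = 20185854930052/135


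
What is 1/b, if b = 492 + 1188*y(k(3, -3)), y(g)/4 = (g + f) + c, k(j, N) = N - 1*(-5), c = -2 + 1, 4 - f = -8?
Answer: 1/62268 ≈ 1.6060e-5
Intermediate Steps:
f = 12 (f = 4 - 1*(-8) = 4 + 8 = 12)
c = -1
k(j, N) = 5 + N (k(j, N) = N + 5 = 5 + N)
y(g) = 44 + 4*g (y(g) = 4*((g + 12) - 1) = 4*((12 + g) - 1) = 4*(11 + g) = 44 + 4*g)
b = 62268 (b = 492 + 1188*(44 + 4*(5 - 3)) = 492 + 1188*(44 + 4*2) = 492 + 1188*(44 + 8) = 492 + 1188*52 = 492 + 61776 = 62268)
1/b = 1/62268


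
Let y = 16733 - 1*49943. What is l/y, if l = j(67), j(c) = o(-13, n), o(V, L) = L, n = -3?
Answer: 1/11070 ≈ 9.0334e-5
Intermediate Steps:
y = -33210 (y = 16733 - 49943 = -33210)
j(c) = -3
l = -3
l/y = -3/(-33210) = -3*(-1/33210) = 1/11070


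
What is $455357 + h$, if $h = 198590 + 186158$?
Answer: $840105$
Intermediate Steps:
$h = 384748$
$455357 + h = 455357 + 384748 = 840105$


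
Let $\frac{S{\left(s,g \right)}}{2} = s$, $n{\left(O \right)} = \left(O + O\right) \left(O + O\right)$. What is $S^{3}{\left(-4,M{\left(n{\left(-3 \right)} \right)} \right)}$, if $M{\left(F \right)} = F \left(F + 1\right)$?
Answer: $-512$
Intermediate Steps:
$n{\left(O \right)} = 4 O^{2}$ ($n{\left(O \right)} = 2 O 2 O = 4 O^{2}$)
$M{\left(F \right)} = F \left(1 + F\right)$
$S{\left(s,g \right)} = 2 s$
$S^{3}{\left(-4,M{\left(n{\left(-3 \right)} \right)} \right)} = \left(2 \left(-4\right)\right)^{3} = \left(-8\right)^{3} = -512$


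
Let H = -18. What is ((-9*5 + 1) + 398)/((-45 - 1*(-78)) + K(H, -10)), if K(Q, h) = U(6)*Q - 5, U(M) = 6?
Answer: -177/40 ≈ -4.4250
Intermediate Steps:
K(Q, h) = -5 + 6*Q (K(Q, h) = 6*Q - 5 = -5 + 6*Q)
((-9*5 + 1) + 398)/((-45 - 1*(-78)) + K(H, -10)) = ((-9*5 + 1) + 398)/((-45 - 1*(-78)) + (-5 + 6*(-18))) = ((-45 + 1) + 398)/((-45 + 78) + (-5 - 108)) = (-44 + 398)/(33 - 113) = 354/(-80) = 354*(-1/80) = -177/40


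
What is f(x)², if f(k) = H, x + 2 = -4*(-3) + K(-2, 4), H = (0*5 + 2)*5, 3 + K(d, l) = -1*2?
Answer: 100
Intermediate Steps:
K(d, l) = -5 (K(d, l) = -3 - 1*2 = -3 - 2 = -5)
H = 10 (H = (0 + 2)*5 = 2*5 = 10)
x = 5 (x = -2 + (-4*(-3) - 5) = -2 + (12 - 5) = -2 + 7 = 5)
f(k) = 10
f(x)² = 10² = 100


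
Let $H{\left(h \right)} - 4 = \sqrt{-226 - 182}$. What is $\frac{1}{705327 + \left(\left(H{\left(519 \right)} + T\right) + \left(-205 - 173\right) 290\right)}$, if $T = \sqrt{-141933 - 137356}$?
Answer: $\frac{1}{595711 + i \sqrt{279289} + 2 i \sqrt{102}} \approx 1.6787 \cdot 10^{-6} - 1.55 \cdot 10^{-9} i$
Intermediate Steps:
$T = i \sqrt{279289}$ ($T = \sqrt{-279289} = i \sqrt{279289} \approx 528.48 i$)
$H{\left(h \right)} = 4 + 2 i \sqrt{102}$ ($H{\left(h \right)} = 4 + \sqrt{-226 - 182} = 4 + \sqrt{-408} = 4 + 2 i \sqrt{102}$)
$\frac{1}{705327 + \left(\left(H{\left(519 \right)} + T\right) + \left(-205 - 173\right) 290\right)} = \frac{1}{705327 + \left(\left(\left(4 + 2 i \sqrt{102}\right) + i \sqrt{279289}\right) + \left(-205 - 173\right) 290\right)} = \frac{1}{705327 - \left(109616 - i \sqrt{279289} - 2 i \sqrt{102}\right)} = \frac{1}{705327 + \left(-109616 + i \sqrt{279289} + 2 i \sqrt{102}\right)} = \frac{1}{595711 + i \sqrt{279289} + 2 i \sqrt{102}}$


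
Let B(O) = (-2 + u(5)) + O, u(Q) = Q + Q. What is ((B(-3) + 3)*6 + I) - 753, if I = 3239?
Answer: 2534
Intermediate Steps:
u(Q) = 2*Q
B(O) = 8 + O (B(O) = (-2 + 2*5) + O = (-2 + 10) + O = 8 + O)
((B(-3) + 3)*6 + I) - 753 = (((8 - 3) + 3)*6 + 3239) - 753 = ((5 + 3)*6 + 3239) - 753 = (8*6 + 3239) - 753 = (48 + 3239) - 753 = 3287 - 753 = 2534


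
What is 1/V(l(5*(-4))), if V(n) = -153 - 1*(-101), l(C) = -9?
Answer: -1/52 ≈ -0.019231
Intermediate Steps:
V(n) = -52 (V(n) = -153 + 101 = -52)
1/V(l(5*(-4))) = 1/(-52) = -1/52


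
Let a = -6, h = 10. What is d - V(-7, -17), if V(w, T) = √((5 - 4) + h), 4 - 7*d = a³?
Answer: 220/7 - √11 ≈ 28.112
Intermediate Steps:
d = 220/7 (d = 4/7 - ⅐*(-6)³ = 4/7 - ⅐*(-216) = 4/7 + 216/7 = 220/7 ≈ 31.429)
V(w, T) = √11 (V(w, T) = √((5 - 4) + 10) = √(1 + 10) = √11)
d - V(-7, -17) = 220/7 - √11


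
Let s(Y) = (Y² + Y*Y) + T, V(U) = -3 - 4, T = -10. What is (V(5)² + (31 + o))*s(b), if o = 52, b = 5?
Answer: 5280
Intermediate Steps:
V(U) = -7
s(Y) = -10 + 2*Y² (s(Y) = (Y² + Y*Y) - 10 = (Y² + Y²) - 10 = 2*Y² - 10 = -10 + 2*Y²)
(V(5)² + (31 + o))*s(b) = ((-7)² + (31 + 52))*(-10 + 2*5²) = (49 + 83)*(-10 + 2*25) = 132*(-10 + 50) = 132*40 = 5280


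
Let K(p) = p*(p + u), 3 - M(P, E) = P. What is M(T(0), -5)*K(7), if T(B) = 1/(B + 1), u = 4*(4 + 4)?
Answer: 546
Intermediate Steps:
u = 32 (u = 4*8 = 32)
T(B) = 1/(1 + B)
M(P, E) = 3 - P
K(p) = p*(32 + p) (K(p) = p*(p + 32) = p*(32 + p))
M(T(0), -5)*K(7) = (3 - 1/(1 + 0))*(7*(32 + 7)) = (3 - 1/1)*(7*39) = (3 - 1*1)*273 = (3 - 1)*273 = 2*273 = 546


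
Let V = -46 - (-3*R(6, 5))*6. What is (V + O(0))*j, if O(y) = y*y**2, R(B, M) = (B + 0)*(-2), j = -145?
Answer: 37990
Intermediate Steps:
R(B, M) = -2*B (R(B, M) = B*(-2) = -2*B)
O(y) = y**3
V = -262 (V = -46 - (-(-6)*6)*6 = -46 - (-3*(-12))*6 = -46 - 36*6 = -46 - 1*216 = -46 - 216 = -262)
(V + O(0))*j = (-262 + 0**3)*(-145) = (-262 + 0)*(-145) = -262*(-145) = 37990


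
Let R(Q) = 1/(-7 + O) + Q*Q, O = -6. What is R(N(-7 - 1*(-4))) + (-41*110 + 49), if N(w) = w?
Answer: -57877/13 ≈ -4452.1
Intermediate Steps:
R(Q) = -1/13 + Q**2 (R(Q) = 1/(-7 - 6) + Q*Q = 1/(-13) + Q**2 = -1/13 + Q**2)
R(N(-7 - 1*(-4))) + (-41*110 + 49) = (-1/13 + (-7 - 1*(-4))**2) + (-41*110 + 49) = (-1/13 + (-7 + 4)**2) + (-4510 + 49) = (-1/13 + (-3)**2) - 4461 = (-1/13 + 9) - 4461 = 116/13 - 4461 = -57877/13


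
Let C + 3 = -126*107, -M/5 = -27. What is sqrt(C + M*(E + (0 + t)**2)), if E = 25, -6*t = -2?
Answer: I*sqrt(10095) ≈ 100.47*I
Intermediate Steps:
t = 1/3 (t = -1/6*(-2) = 1/3 ≈ 0.33333)
M = 135 (M = -5*(-27) = 135)
C = -13485 (C = -3 - 126*107 = -3 - 13482 = -13485)
sqrt(C + M*(E + (0 + t)**2)) = sqrt(-13485 + 135*(25 + (0 + 1/3)**2)) = sqrt(-13485 + 135*(25 + (1/3)**2)) = sqrt(-13485 + 135*(25 + 1/9)) = sqrt(-13485 + 135*(226/9)) = sqrt(-13485 + 3390) = sqrt(-10095) = I*sqrt(10095)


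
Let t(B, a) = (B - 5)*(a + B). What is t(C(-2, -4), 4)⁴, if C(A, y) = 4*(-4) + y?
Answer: 25600000000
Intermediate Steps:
C(A, y) = -16 + y
t(B, a) = (-5 + B)*(B + a)
t(C(-2, -4), 4)⁴ = ((-16 - 4)² - 5*(-16 - 4) - 5*4 + (-16 - 4)*4)⁴ = ((-20)² - 5*(-20) - 20 - 20*4)⁴ = (400 + 100 - 20 - 80)⁴ = 400⁴ = 25600000000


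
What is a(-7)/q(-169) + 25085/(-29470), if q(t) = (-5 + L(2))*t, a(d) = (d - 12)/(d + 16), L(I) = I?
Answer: -23004557/26894322 ≈ -0.85537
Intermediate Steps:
a(d) = (-12 + d)/(16 + d)
q(t) = -3*t (q(t) = (-5 + 2)*t = -3*t)
a(-7)/q(-169) + 25085/(-29470) = ((-12 - 7)/(16 - 7))/((-3*(-169))) + 25085/(-29470) = (-19/9)/507 + 25085*(-1/29470) = ((1/9)*(-19))*(1/507) - 5017/5894 = -19/9*1/507 - 5017/5894 = -19/4563 - 5017/5894 = -23004557/26894322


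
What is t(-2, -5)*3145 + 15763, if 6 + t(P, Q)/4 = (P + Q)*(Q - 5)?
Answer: 820883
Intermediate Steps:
t(P, Q) = -24 + 4*(-5 + Q)*(P + Q) (t(P, Q) = -24 + 4*((P + Q)*(Q - 5)) = -24 + 4*((P + Q)*(-5 + Q)) = -24 + 4*((-5 + Q)*(P + Q)) = -24 + 4*(-5 + Q)*(P + Q))
t(-2, -5)*3145 + 15763 = (-24 - 20*(-2) - 20*(-5) + 4*(-5)² + 4*(-2)*(-5))*3145 + 15763 = (-24 + 40 + 100 + 4*25 + 40)*3145 + 15763 = (-24 + 40 + 100 + 100 + 40)*3145 + 15763 = 256*3145 + 15763 = 805120 + 15763 = 820883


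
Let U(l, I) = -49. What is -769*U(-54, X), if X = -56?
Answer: 37681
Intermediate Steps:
-769*U(-54, X) = -769*(-49) = 37681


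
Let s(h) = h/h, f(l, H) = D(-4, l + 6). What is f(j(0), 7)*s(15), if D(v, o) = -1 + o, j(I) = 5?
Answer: 10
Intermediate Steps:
f(l, H) = 5 + l (f(l, H) = -1 + (l + 6) = -1 + (6 + l) = 5 + l)
s(h) = 1
f(j(0), 7)*s(15) = (5 + 5)*1 = 10*1 = 10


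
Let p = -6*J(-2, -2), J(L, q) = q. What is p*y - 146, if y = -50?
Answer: -746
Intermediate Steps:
p = 12 (p = -6*(-2) = 12)
p*y - 146 = 12*(-50) - 146 = -600 - 146 = -746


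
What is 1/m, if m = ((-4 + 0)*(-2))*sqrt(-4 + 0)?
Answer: -I/16 ≈ -0.0625*I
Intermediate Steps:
m = 16*I (m = (-4*(-2))*sqrt(-4) = 8*(2*I) = 16*I ≈ 16.0*I)
1/m = 1/(16*I) = -I/16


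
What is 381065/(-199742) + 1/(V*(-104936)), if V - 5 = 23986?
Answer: -479669298714091/251427197574696 ≈ -1.9078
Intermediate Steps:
V = 23991 (V = 5 + 23986 = 23991)
381065/(-199742) + 1/(V*(-104936)) = 381065/(-199742) + 1/(23991*(-104936)) = 381065*(-1/199742) + (1/23991)*(-1/104936) = -381065/199742 - 1/2517519576 = -479669298714091/251427197574696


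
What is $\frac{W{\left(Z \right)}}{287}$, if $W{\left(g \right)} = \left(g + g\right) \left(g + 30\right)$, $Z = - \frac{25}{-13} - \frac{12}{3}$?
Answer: $- \frac{19602}{48503} \approx -0.40414$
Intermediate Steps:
$Z = - \frac{27}{13}$ ($Z = \left(-25\right) \left(- \frac{1}{13}\right) - 4 = \frac{25}{13} - 4 = - \frac{27}{13} \approx -2.0769$)
$W{\left(g \right)} = 2 g \left(30 + g\right)$
$\frac{W{\left(Z \right)}}{287} = \frac{2 \left(- \frac{27}{13}\right) \left(30 - \frac{27}{13}\right)}{287} = \frac{2 \left(- \frac{27}{13}\right) \frac{363}{13}}{287} = \frac{1}{287} \left(- \frac{19602}{169}\right) = - \frac{19602}{48503}$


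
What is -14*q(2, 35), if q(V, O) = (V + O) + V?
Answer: -546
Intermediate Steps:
q(V, O) = O + 2*V (q(V, O) = (O + V) + V = O + 2*V)
-14*q(2, 35) = -14*(35 + 2*2) = -14*(35 + 4) = -14*39 = -546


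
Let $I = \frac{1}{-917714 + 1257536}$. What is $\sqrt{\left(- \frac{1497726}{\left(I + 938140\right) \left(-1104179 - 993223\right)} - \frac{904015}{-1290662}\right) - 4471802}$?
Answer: $\frac{3 i \sqrt{10279315142904424773761813557426257077473079720034614}}{143834178164407489605674} \approx 2114.7 i$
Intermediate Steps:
$I = \frac{1}{339822} \approx 2.9427 \cdot 10^{-6}$
$\sqrt{\left(- \frac{1497726}{\left(I + 938140\right) \left(-1104179 - 993223\right)} - \frac{904015}{-1290662}\right) - 4471802} = \sqrt{\left(- \frac{1497726}{\left(\frac{1}{339822} + 938140\right) \left(-1104179 - 993223\right)} - \frac{904015}{-1290662}\right) - 4471802} = \sqrt{\left(- \frac{1497726}{\frac{318800611081}{339822} \left(-2097402\right)} - - \frac{904015}{1290662}\right) - 4471802} = \sqrt{\left(- \frac{1497726}{- \frac{111442173213751927}{56637}} + \frac{904015}{1290662}\right) - 4471802} = \sqrt{\left(\left(-1497726\right) \left(- \frac{56637}{111442173213751927}\right) + \frac{904015}{1290662}\right) - 4471802} = \sqrt{\left(\frac{84826707462}{111442173213751927} + \frac{904015}{1290662}\right) - 4471802} = \sqrt{\frac{100745505700437854606749}{143834178164407489605674} - 4471802} = \sqrt{- \frac{643197864838448040395777597799}{143834178164407489605674}} = \frac{3 i \sqrt{10279315142904424773761813557426257077473079720034614}}{143834178164407489605674}$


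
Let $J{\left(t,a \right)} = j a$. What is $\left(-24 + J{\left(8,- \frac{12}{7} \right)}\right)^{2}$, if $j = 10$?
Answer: $\frac{82944}{49} \approx 1692.7$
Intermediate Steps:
$J{\left(t,a \right)} = 10 a$
$\left(-24 + J{\left(8,- \frac{12}{7} \right)}\right)^{2} = \left(-24 + 10 \left(- \frac{12}{7}\right)\right)^{2} = \left(-24 - \frac{120}{7}\right)^{2} = \left(- \frac{288}{7}\right)^{2} = \frac{82944}{49}$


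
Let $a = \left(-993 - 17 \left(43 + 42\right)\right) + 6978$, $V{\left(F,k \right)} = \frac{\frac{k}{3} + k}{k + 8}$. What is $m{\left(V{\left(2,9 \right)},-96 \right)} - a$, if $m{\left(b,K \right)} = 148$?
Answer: $-4392$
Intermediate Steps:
$V{\left(F,k \right)} = \frac{4 k}{3 \left(8 + k\right)}$ ($V{\left(F,k \right)} = \frac{k \frac{1}{3} + k}{8 + k} = \frac{\frac{k}{3} + k}{8 + k} = \frac{\frac{4}{3} k}{8 + k} = \frac{4 k}{3 \left(8 + k\right)}$)
$a = 4540$ ($a = \left(-993 - 1445\right) + 6978 = -2438 + 6978 = 4540$)
$m{\left(V{\left(2,9 \right)},-96 \right)} - a = 148 - 4540 = -4392$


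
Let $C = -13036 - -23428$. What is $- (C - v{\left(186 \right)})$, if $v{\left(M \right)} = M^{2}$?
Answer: $24204$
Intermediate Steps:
$C = 10392$ ($C = -13036 + 23428 = 10392$)
$- (C - v{\left(186 \right)}) = - (10392 - 186^{2}) = - (10392 - 34596) = \left(-1\right) \left(-24204\right) = 24204$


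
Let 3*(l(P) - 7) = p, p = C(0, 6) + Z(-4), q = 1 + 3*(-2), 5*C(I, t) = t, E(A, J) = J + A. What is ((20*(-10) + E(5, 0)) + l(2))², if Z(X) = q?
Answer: 8059921/225 ≈ 35822.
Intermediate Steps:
E(A, J) = A + J
C(I, t) = t/5
q = -5 (q = 1 - 6 = -5)
Z(X) = -5
p = -19/5 (p = (⅕)*6 - 5 = 6/5 - 5 = -19/5 ≈ -3.8000)
l(P) = 86/15 (l(P) = 7 + (⅓)*(-19/5) = 7 - 19/15 = 86/15)
((20*(-10) + E(5, 0)) + l(2))² = ((20*(-10) + (5 + 0)) + 86/15)² = ((-200 + 5) + 86/15)² = (-195 + 86/15)² = (-2839/15)² = 8059921/225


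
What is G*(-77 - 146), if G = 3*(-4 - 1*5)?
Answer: 6021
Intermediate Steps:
G = -27 (G = 3*(-4 - 5) = 3*(-9) = -27)
G*(-77 - 146) = -27*(-77 - 146) = -27*(-223) = 6021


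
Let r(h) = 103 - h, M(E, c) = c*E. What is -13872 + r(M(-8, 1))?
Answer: -13761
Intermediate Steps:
M(E, c) = E*c
-13872 + r(M(-8, 1)) = -13872 + (103 - (-8)) = -13872 + (103 - 1*(-8)) = -13872 + (103 + 8) = -13872 + 111 = -13761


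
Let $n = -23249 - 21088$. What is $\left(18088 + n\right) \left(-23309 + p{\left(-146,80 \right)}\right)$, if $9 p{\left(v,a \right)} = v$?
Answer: $\frac{5510373823}{9} \approx 6.1226 \cdot 10^{8}$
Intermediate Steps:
$p{\left(v,a \right)} = \frac{v}{9}$
$n = -44337$ ($n = -23249 - 21088 = -44337$)
$\left(18088 + n\right) \left(-23309 + p{\left(-146,80 \right)}\right) = \left(18088 - 44337\right) \left(-23309 + \frac{1}{9} \left(-146\right)\right) = - 26249 \left(-23309 - \frac{146}{9}\right) = \left(-26249\right) \left(- \frac{209927}{9}\right) = \frac{5510373823}{9}$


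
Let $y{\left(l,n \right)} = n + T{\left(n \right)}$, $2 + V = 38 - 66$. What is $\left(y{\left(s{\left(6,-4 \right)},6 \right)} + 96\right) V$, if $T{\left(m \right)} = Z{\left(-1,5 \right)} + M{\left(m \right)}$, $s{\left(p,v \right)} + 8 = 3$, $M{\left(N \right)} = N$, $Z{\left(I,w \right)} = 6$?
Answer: $-3420$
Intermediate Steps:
$s{\left(p,v \right)} = -5$ ($s{\left(p,v \right)} = -8 + 3 = -5$)
$V = -30$ ($V = -2 + \left(38 - 66\right) = -2 - 28 = -30$)
$T{\left(m \right)} = 6 + m$
$y{\left(l,n \right)} = 6 + 2 n$ ($y{\left(l,n \right)} = n + \left(6 + n\right) = 6 + 2 n$)
$\left(y{\left(s{\left(6,-4 \right)},6 \right)} + 96\right) V = \left(\left(6 + 2 \cdot 6\right) + 96\right) \left(-30\right) = \left(\left(6 + 12\right) + 96\right) \left(-30\right) = \left(18 + 96\right) \left(-30\right) = 114 \left(-30\right) = -3420$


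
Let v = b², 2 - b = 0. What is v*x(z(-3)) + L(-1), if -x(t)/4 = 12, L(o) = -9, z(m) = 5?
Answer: -201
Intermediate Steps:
b = 2 (b = 2 - 1*0 = 2 + 0 = 2)
x(t) = -48 (x(t) = -4*12 = -48)
v = 4 (v = 2² = 4)
v*x(z(-3)) + L(-1) = 4*(-48) - 9 = -192 - 9 = -201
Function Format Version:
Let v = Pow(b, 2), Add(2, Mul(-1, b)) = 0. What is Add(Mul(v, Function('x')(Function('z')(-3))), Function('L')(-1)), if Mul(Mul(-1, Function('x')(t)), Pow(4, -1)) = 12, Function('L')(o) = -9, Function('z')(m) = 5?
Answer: -201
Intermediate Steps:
b = 2 (b = Add(2, Mul(-1, 0)) = Add(2, 0) = 2)
Function('x')(t) = -48 (Function('x')(t) = Mul(-4, 12) = -48)
v = 4 (v = Pow(2, 2) = 4)
Add(Mul(v, Function('x')(Function('z')(-3))), Function('L')(-1)) = Add(Mul(4, -48), -9) = Add(-192, -9) = -201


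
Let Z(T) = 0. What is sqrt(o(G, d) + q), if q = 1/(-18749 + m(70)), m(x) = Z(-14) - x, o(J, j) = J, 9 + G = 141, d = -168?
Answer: 173*sqrt(173553)/6273 ≈ 11.489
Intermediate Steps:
G = 132 (G = -9 + 141 = 132)
m(x) = -x (m(x) = 0 - x = -x)
q = -1/18819 (q = 1/(-18749 - 1*70) = 1/(-18749 - 70) = 1/(-18819) = -1/18819 ≈ -5.3138e-5)
sqrt(o(G, d) + q) = sqrt(132 - 1/18819) = sqrt(2484107/18819) = 173*sqrt(173553)/6273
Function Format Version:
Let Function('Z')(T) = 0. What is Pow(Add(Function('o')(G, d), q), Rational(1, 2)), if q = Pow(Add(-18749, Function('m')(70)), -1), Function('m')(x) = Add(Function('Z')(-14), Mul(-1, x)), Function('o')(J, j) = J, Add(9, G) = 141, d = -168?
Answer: Mul(Rational(173, 6273), Pow(173553, Rational(1, 2))) ≈ 11.489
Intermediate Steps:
G = 132 (G = Add(-9, 141) = 132)
Function('m')(x) = Mul(-1, x) (Function('m')(x) = Add(0, Mul(-1, x)) = Mul(-1, x))
q = Rational(-1, 18819) (q = Pow(Add(-18749, Mul(-1, 70)), -1) = Pow(Add(-18749, -70), -1) = Pow(-18819, -1) = Rational(-1, 18819) ≈ -5.3138e-5)
Pow(Add(Function('o')(G, d), q), Rational(1, 2)) = Pow(Add(132, Rational(-1, 18819)), Rational(1, 2)) = Pow(Rational(2484107, 18819), Rational(1, 2)) = Mul(Rational(173, 6273), Pow(173553, Rational(1, 2)))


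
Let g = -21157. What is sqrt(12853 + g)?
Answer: 4*I*sqrt(519) ≈ 91.126*I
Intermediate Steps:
sqrt(12853 + g) = sqrt(12853 - 21157) = sqrt(-8304) = 4*I*sqrt(519)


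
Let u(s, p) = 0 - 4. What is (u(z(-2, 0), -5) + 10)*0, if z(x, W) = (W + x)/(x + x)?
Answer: 0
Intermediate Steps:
z(x, W) = (W + x)/(2*x) (z(x, W) = (W + x)/((2*x)) = (W + x)*(1/(2*x)) = (W + x)/(2*x))
u(s, p) = -4
(u(z(-2, 0), -5) + 10)*0 = (-4 + 10)*0 = 6*0 = 0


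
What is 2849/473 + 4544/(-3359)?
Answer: 674589/144437 ≈ 4.6705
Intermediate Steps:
2849/473 + 4544/(-3359) = 2849*(1/473) + 4544*(-1/3359) = 259/43 - 4544/3359 = 674589/144437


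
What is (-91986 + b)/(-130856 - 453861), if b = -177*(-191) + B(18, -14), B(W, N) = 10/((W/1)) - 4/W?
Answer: 174536/1754151 ≈ 0.099499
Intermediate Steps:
B(W, N) = 6/W (B(W, N) = 10/((W*1)) - 4/W = 10/W - 4/W = 6/W)
b = 101422/3 (b = -177*(-191) + 6/18 = 33807 + 6*(1/18) = 33807 + ⅓ = 101422/3 ≈ 33807.)
(-91986 + b)/(-130856 - 453861) = (-91986 + 101422/3)/(-130856 - 453861) = -174536/3/(-584717) = -174536/3*(-1/584717) = 174536/1754151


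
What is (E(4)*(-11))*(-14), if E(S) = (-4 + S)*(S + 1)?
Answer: 0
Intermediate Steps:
E(S) = (1 + S)*(-4 + S) (E(S) = (-4 + S)*(1 + S) = (1 + S)*(-4 + S))
(E(4)*(-11))*(-14) = ((-4 + 4² - 3*4)*(-11))*(-14) = ((-4 + 16 - 12)*(-11))*(-14) = (0*(-11))*(-14) = 0*(-14) = 0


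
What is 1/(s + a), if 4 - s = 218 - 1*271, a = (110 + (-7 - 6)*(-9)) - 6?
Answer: 1/278 ≈ 0.0035971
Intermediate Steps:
a = 221 (a = (110 - 13*(-9)) - 6 = (110 + 117) - 6 = 227 - 6 = 221)
s = 57 (s = 4 - (218 - 1*271) = 4 - (218 - 271) = 4 - 1*(-53) = 4 + 53 = 57)
1/(s + a) = 1/(57 + 221) = 1/278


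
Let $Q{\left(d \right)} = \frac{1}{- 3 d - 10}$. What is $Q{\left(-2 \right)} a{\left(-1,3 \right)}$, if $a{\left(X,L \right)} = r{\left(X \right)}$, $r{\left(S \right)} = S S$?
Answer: $- \frac{1}{4} \approx -0.25$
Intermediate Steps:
$r{\left(S \right)} = S^{2}$
$a{\left(X,L \right)} = X^{2}$
$Q{\left(d \right)} = \frac{1}{-10 - 3 d}$
$Q{\left(-2 \right)} a{\left(-1,3 \right)} = - \frac{1}{10 + 3 \left(-2\right)} \left(-1\right)^{2} = - \frac{1}{10 - 6} \cdot 1 = - \frac{1}{4} \cdot 1 = \left(-1\right) \frac{1}{4} \cdot 1 = \left(- \frac{1}{4}\right) 1 = - \frac{1}{4}$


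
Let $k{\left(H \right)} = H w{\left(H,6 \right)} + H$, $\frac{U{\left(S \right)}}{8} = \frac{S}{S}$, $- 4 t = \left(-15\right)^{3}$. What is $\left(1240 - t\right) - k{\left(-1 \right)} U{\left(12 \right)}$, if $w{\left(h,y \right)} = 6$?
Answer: $\frac{1809}{4} \approx 452.25$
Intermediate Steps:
$t = \frac{3375}{4}$ ($t = - \frac{\left(-15\right)^{3}}{4} = \left(- \frac{1}{4}\right) \left(-3375\right) = \frac{3375}{4} \approx 843.75$)
$U{\left(S \right)} = 8$ ($U{\left(S \right)} = 8 \frac{S}{S} = 8 \cdot 1 = 8$)
$k{\left(H \right)} = 7 H$ ($k{\left(H \right)} = H 6 + H = 6 H + H = 7 H$)
$\left(1240 - t\right) - k{\left(-1 \right)} U{\left(12 \right)} = \left(1240 - \frac{3375}{4}\right) - 7 \left(-1\right) 8 = \left(1240 - \frac{3375}{4}\right) - \left(-7\right) 8 = \frac{1585}{4} - -56 = \frac{1585}{4} + 56 = \frac{1809}{4}$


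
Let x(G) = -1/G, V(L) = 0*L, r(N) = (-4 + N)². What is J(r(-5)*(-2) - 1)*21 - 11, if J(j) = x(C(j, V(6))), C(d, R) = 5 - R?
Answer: -76/5 ≈ -15.200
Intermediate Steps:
V(L) = 0
J(j) = -⅕ (J(j) = -1/(5 - 1*0) = -1/(5 + 0) = -1/5 = -1*⅕ = -⅕)
J(r(-5)*(-2) - 1)*21 - 11 = -⅕*21 - 11 = -21/5 - 11 = -76/5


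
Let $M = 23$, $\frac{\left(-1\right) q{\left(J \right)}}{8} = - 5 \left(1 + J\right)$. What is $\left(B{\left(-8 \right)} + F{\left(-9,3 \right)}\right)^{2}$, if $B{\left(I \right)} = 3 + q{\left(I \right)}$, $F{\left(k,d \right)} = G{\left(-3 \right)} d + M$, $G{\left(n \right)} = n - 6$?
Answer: $78961$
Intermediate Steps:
$G{\left(n \right)} = -6 + n$ ($G{\left(n \right)} = n - 6 = -6 + n$)
$q{\left(J \right)} = 40 + 40 J$ ($q{\left(J \right)} = - 8 \left(- 5 \left(1 + J\right)\right) = - 8 \left(-5 - 5 J\right) = 40 + 40 J$)
$F{\left(k,d \right)} = 23 - 9 d$ ($F{\left(k,d \right)} = \left(-6 - 3\right) d + 23 = - 9 d + 23 = 23 - 9 d$)
$B{\left(I \right)} = 43 + 40 I$ ($B{\left(I \right)} = 3 + \left(40 + 40 I\right) = 43 + 40 I$)
$\left(B{\left(-8 \right)} + F{\left(-9,3 \right)}\right)^{2} = \left(\left(43 + 40 \left(-8\right)\right) + \left(23 - 27\right)\right)^{2} = \left(\left(43 - 320\right) + \left(23 - 27\right)\right)^{2} = \left(-277 - 4\right)^{2} = \left(-281\right)^{2} = 78961$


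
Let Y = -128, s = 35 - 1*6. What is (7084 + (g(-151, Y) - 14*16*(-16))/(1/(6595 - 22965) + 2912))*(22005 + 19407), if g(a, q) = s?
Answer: 4662293417269544/15889813 ≈ 2.9341e+8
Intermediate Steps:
s = 29 (s = 35 - 6 = 29)
g(a, q) = 29
(7084 + (g(-151, Y) - 14*16*(-16))/(1/(6595 - 22965) + 2912))*(22005 + 19407) = (7084 + (29 - 14*16*(-16))/(1/(6595 - 22965) + 2912))*(22005 + 19407) = (7084 + (29 - 224*(-16))/(1/(-16370) + 2912))*41412 = (7084 + (29 + 3584)/(-1/16370 + 2912))*41412 = (7084 + 3613/(47669439/16370))*41412 = (7084 + 3613*(16370/47669439))*41412 = (7084 + 59144810/47669439)*41412 = (337749450686/47669439)*41412 = 4662293417269544/15889813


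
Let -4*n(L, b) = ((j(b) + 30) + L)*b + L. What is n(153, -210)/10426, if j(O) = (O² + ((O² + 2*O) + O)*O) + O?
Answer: -1907771823/41704 ≈ -45746.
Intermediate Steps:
j(O) = O + O² + O*(O² + 3*O) (j(O) = (O² + (O² + 3*O)*O) + O = (O² + O*(O² + 3*O)) + O = O + O² + O*(O² + 3*O))
n(L, b) = -L/4 - b*(30 + L + b*(1 + b² + 4*b))/4 (n(L, b) = -(((b*(1 + b² + 4*b) + 30) + L)*b + L)/4 = -(((30 + b*(1 + b² + 4*b)) + L)*b + L)/4 = -((30 + L + b*(1 + b² + 4*b))*b + L)/4 = -(b*(30 + L + b*(1 + b² + 4*b)) + L)/4 = -(L + b*(30 + L + b*(1 + b² + 4*b)))/4 = -L/4 - b*(30 + L + b*(1 + b² + 4*b))/4)
n(153, -210)/10426 = (-15/2*(-210) - ¼*153 - ¼*153*(-210) - ¼*(-210)²*(1 + (-210)² + 4*(-210)))/10426 = (1575 - 153/4 + 16065/2 - ¼*44100*(1 + 44100 - 840))*(1/10426) = (1575 - 153/4 + 16065/2 - ¼*44100*43261)*(1/10426) = (1575 - 153/4 + 16065/2 - 476952525)*(1/10426) = -1907771823/4*1/10426 = -1907771823/41704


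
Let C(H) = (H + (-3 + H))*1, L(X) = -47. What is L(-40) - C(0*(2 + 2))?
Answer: -44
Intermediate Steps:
C(H) = -3 + 2*H (C(H) = (-3 + 2*H)*1 = -3 + 2*H)
L(-40) - C(0*(2 + 2)) = -47 - (-3 + 2*(0*(2 + 2))) = -47 - (-3 + 2*(0*4)) = -47 - (-3 + 2*0) = -47 - (-3 + 0) = -47 - 1*(-3) = -47 + 3 = -44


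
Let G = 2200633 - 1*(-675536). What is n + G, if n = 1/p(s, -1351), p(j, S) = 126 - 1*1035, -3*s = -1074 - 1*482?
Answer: 2614437620/909 ≈ 2.8762e+6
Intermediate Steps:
s = 1556/3 (s = -(-1074 - 1*482)/3 = -(-1074 - 482)/3 = -⅓*(-1556) = 1556/3 ≈ 518.67)
p(j, S) = -909 (p(j, S) = 126 - 1035 = -909)
G = 2876169 (G = 2200633 + 675536 = 2876169)
n = -1/909 (n = 1/(-909) = -1/909 ≈ -0.0011001)
n + G = -1/909 + 2876169 = 2614437620/909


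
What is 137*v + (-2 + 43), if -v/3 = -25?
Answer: 10316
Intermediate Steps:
v = 75 (v = -3*(-25) = 75)
137*v + (-2 + 43) = 137*75 + (-2 + 43) = 10275 + 41 = 10316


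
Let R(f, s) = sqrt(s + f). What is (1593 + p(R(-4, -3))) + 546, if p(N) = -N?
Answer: 2139 - I*sqrt(7) ≈ 2139.0 - 2.6458*I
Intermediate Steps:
R(f, s) = sqrt(f + s)
(1593 + p(R(-4, -3))) + 546 = (1593 - sqrt(-4 - 3)) + 546 = (1593 - sqrt(-7)) + 546 = (1593 - I*sqrt(7)) + 546 = 2139 - I*sqrt(7)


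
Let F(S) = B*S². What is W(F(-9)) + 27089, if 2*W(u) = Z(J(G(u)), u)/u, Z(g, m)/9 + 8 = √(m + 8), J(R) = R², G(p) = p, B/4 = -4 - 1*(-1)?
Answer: 731404/27 - I*√241/108 ≈ 27089.0 - 0.14374*I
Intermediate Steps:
B = -12 (B = 4*(-4 - 1*(-1)) = 4*(-4 + 1) = 4*(-3) = -12)
F(S) = -12*S²
Z(g, m) = -72 + 9*√(8 + m) (Z(g, m) = -72 + 9*√(m + 8) = -72 + 9*√(8 + m))
W(u) = (-72 + 9*√(8 + u))/(2*u) (W(u) = ((-72 + 9*√(8 + u))/u)/2 = (-72 + 9*√(8 + u))/(2*u))
W(F(-9)) + 27089 = 9*(-8 + √(8 - 12*(-9)²))/(2*((-12*(-9)²))) + 27089 = 9*(-8 + √(8 - 12*81))/(2*((-12*81))) + 27089 = (9/2)*(-8 + √(8 - 972))/(-972) + 27089 = (9/2)*(-1/972)*(-8 + √(-964)) + 27089 = (9/2)*(-1/972)*(-8 + 2*I*√241) + 27089 = (1/27 - I*√241/108) + 27089 = 731404/27 - I*√241/108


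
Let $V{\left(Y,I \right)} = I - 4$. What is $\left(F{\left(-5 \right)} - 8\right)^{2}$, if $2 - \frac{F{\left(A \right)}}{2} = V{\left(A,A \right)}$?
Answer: $196$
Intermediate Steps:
$V{\left(Y,I \right)} = -4 + I$
$F{\left(A \right)} = 12 - 2 A$ ($F{\left(A \right)} = 4 - 2 \left(-4 + A\right) = 4 - \left(-8 + 2 A\right) = 12 - 2 A$)
$\left(F{\left(-5 \right)} - 8\right)^{2} = \left(\left(12 - -10\right) - 8\right)^{2} = \left(\left(12 + 10\right) - 8\right)^{2} = \left(22 - 8\right)^{2} = 14^{2} = 196$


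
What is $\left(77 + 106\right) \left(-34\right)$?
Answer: $-6222$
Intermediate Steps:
$\left(77 + 106\right) \left(-34\right) = 183 \left(-34\right) = -6222$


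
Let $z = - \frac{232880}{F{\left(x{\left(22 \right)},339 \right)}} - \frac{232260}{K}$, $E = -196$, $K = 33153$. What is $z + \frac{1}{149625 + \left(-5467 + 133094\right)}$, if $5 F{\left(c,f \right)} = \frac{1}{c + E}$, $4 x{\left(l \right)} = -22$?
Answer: $\frac{718875199069624411}{3063911852} \approx 2.3463 \cdot 10^{8}$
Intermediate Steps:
$x{\left(l \right)} = - \frac{11}{2}$ ($x{\left(l \right)} = \frac{1}{4} \left(-22\right) = - \frac{11}{2}$)
$F{\left(c,f \right)} = \frac{1}{5 \left(-196 + c\right)}$ ($F{\left(c,f \right)} = \frac{1}{5 \left(c - 196\right)} = \frac{1}{5 \left(-196 + c\right)}$)
$z = \frac{2592858479180}{11051}$ ($z = - \frac{232880}{\frac{1}{5} \frac{1}{-196 - \frac{11}{2}}} - \frac{232260}{33153} = - \frac{232880}{\frac{1}{5} \frac{1}{- \frac{403}{2}}} - \frac{77420}{11051} = - \frac{232880}{\frac{1}{5} \left(- \frac{2}{403}\right)} - \frac{77420}{11051} = - \frac{232880}{- \frac{2}{2015}} - \frac{77420}{11051} = \left(-232880\right) \left(- \frac{2015}{2}\right) - \frac{77420}{11051} = 234626600 - \frac{77420}{11051} = \frac{2592858479180}{11051} \approx 2.3463 \cdot 10^{8}$)
$z + \frac{1}{149625 + \left(-5467 + 133094\right)} = \frac{2592858479180}{11051} + \frac{1}{149625 + \left(-5467 + 133094\right)} = \frac{2592858479180}{11051} + \frac{1}{149625 + 127627} = \frac{2592858479180}{11051} + \frac{1}{277252} = \frac{718875199069624411}{3063911852}$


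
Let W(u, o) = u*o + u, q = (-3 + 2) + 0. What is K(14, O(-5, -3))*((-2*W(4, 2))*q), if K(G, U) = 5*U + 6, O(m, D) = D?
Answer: -216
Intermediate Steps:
q = -1 (q = -1 + 0 = -1)
W(u, o) = u + o*u (W(u, o) = o*u + u = u + o*u)
K(G, U) = 6 + 5*U
K(14, O(-5, -3))*((-2*W(4, 2))*q) = (6 + 5*(-3))*(-8*(1 + 2)*(-1)) = (6 - 15)*(-8*3*(-1)) = -9*(-2*12)*(-1) = -(-216)*(-1) = -9*24 = -216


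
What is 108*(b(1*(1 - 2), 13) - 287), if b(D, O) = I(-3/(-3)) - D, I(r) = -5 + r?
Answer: -31320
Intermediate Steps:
b(D, O) = -4 - D (b(D, O) = (-5 - 3/(-3)) - D = (-5 - 3*(-1/3)) - D = (-5 + 1) - D = -4 - D)
108*(b(1*(1 - 2), 13) - 287) = 108*((-4 - (1 - 2)) - 287) = 108*((-4 - (-1)) - 287) = 108*((-4 - 1*(-1)) - 287) = 108*((-4 + 1) - 287) = 108*(-3 - 287) = 108*(-290) = -31320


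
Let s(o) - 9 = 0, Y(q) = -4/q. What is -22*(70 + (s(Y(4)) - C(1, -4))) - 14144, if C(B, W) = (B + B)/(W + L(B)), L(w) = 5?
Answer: -15838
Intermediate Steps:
s(o) = 9 (s(o) = 9 + 0 = 9)
C(B, W) = 2*B/(5 + W) (C(B, W) = (B + B)/(W + 5) = (2*B)/(5 + W) = 2*B/(5 + W))
-22*(70 + (s(Y(4)) - C(1, -4))) - 14144 = -22*(70 + (9 - 2/(5 - 4))) - 14144 = -22*(70 + (9 - 2/1)) - 14144 = -22*(70 + (9 - 2)) - 14144 = -22*(70 + 7) - 14144 = -22*77 - 14144 = -1694 - 14144 = -15838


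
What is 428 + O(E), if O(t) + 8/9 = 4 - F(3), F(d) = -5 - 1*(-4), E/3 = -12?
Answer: 3889/9 ≈ 432.11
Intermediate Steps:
E = -36 (E = 3*(-12) = -36)
F(d) = -1 (F(d) = -5 + 4 = -1)
O(t) = 37/9 (O(t) = -8/9 + (4 - 1*(-1)) = -8/9 + (4 + 1) = -8/9 + 5 = 37/9)
428 + O(E) = 428 + 37/9 = 3889/9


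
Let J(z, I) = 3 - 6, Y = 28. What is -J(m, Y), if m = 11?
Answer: 3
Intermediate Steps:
J(z, I) = -3
-J(m, Y) = -1*(-3) = 3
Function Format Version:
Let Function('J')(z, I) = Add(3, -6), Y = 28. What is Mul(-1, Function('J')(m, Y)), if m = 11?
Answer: 3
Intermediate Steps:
Function('J')(z, I) = -3
Mul(-1, Function('J')(m, Y)) = Mul(-1, -3) = 3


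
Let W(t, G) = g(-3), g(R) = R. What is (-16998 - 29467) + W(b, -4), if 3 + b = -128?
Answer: -46468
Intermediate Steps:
b = -131 (b = -3 - 128 = -131)
W(t, G) = -3
(-16998 - 29467) + W(b, -4) = (-16998 - 29467) - 3 = -46465 - 3 = -46468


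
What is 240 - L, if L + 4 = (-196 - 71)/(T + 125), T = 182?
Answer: 75175/307 ≈ 244.87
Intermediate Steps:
L = -1495/307 (L = -4 + (-196 - 71)/(182 + 125) = -4 - 267/307 = -1495/307 ≈ -4.8697)
240 - L = 240 - 1*(-1495/307) = 240 + 1495/307 = 75175/307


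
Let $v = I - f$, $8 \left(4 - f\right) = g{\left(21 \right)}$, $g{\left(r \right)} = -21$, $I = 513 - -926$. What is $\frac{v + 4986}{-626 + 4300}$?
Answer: $\frac{51347}{29392} \approx 1.747$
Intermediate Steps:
$I = 1439$ ($I = 513 + 926 = 1439$)
$f = \frac{53}{8}$ ($f = 4 - - \frac{21}{8} = 4 + \frac{21}{8} = \frac{53}{8} \approx 6.625$)
$v = \frac{11459}{8}$ ($v = 1439 - \frac{53}{8} = \frac{11459}{8} \approx 1432.4$)
$\frac{v + 4986}{-626 + 4300} = \frac{\frac{11459}{8} + 4986}{-626 + 4300} = \frac{51347}{8 \cdot 3674} = \frac{51347}{8} \cdot \frac{1}{3674} = \frac{51347}{29392}$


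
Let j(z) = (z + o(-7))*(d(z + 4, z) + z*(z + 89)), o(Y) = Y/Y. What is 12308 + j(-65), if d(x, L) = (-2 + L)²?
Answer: -175148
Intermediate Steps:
o(Y) = 1
j(z) = (1 + z)*((-2 + z)² + z*(89 + z)) (j(z) = (z + 1)*((-2 + z)² + z*(z + 89)) = (1 + z)*((-2 + z)² + z*(89 + z)))
12308 + j(-65) = 12308 + (4 + 2*(-65)³ + 87*(-65)² + 89*(-65)) = 12308 + (4 + 2*(-274625) + 87*4225 - 5785) = 12308 + (4 - 549250 + 367575 - 5785) = 12308 - 187456 = -175148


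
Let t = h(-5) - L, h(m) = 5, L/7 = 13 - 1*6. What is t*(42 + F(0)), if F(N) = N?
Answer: -1848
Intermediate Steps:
L = 49 (L = 7*(13 - 1*6) = 7*(13 - 6) = 7*7 = 49)
t = -44 (t = 5 - 1*49 = 5 - 49 = -44)
t*(42 + F(0)) = -44*(42 + 0) = -44*42 = -1848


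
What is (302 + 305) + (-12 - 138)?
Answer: 457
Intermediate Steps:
(302 + 305) + (-12 - 138) = 607 - 150 = 457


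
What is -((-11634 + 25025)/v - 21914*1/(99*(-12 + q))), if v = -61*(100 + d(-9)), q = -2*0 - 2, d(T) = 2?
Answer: -19631497/1437282 ≈ -13.659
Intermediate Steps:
q = -2 (q = 0 - 2 = -2)
v = -6222 (v = -61*(100 + 2) = -61*102 = -6222)
-((-11634 + 25025)/v - 21914*1/(99*(-12 + q))) = -((-11634 + 25025)/(-6222) - 21914*1/(99*(-12 - 2))) = -(13391*(-1/6222) - 21914/(99*(-14))) = -(-13391/6222 - 21914/(-1386)) = -(-13391/6222 - 21914*(-1/1386)) = -(-13391/6222 + 10957/693) = -1*19631497/1437282 = -19631497/1437282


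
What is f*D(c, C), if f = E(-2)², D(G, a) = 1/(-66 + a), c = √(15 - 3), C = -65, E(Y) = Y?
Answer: -4/131 ≈ -0.030534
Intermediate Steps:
c = 2*√3 (c = √12 = 2*√3 ≈ 3.4641)
f = 4 (f = (-2)² = 4)
f*D(c, C) = 4/(-66 - 65) = 4/(-131) = 4*(-1/131) = -4/131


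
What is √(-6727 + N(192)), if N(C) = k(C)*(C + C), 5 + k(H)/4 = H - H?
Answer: I*√14407 ≈ 120.03*I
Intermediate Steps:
k(H) = -20 (k(H) = -20 + 4*(H - H) = -20 + 4*0 = -20 + 0 = -20)
N(C) = -40*C (N(C) = -20*(C + C) = -40*C)
√(-6727 + N(192)) = √(-6727 - 40*192) = √(-6727 - 7680) = √(-14407) = I*√14407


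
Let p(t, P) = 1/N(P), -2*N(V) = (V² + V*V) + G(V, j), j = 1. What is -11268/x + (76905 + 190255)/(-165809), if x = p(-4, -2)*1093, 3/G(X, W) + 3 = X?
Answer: 33104183122/906146185 ≈ 36.533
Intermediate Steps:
G(X, W) = 3/(-3 + X)
N(V) = -V² - 3/(2*(-3 + V)) (N(V) = -((V² + V*V) + 3/(-3 + V))/2 = -((V² + V²) + 3/(-3 + V))/2 = -(2*V² + 3/(-3 + V))/2 = -V² - 3/(2*(-3 + V)))
p(t, P) = 2*(-3 + P)/(-3 + 2*P²*(3 - P)) (p(t, P) = 1/((-3 + 2*P²*(3 - P))/(2*(-3 + P))) = 2*(-3 + P)/(-3 + 2*P²*(3 - P)))
x = -10930/37 (x = (2*(3 - 1*(-2))/(3 + 2*(-2)²*(-3 - 2)))*1093 = (2*(3 + 2)/(3 + 2*4*(-5)))*1093 = (2*5/(3 - 40))*1093 = (2*5/(-37))*1093 = (2*(-1/37)*5)*1093 = -10/37*1093 = -10930/37 ≈ -295.41)
-11268/x + (76905 + 190255)/(-165809) = -11268/(-10930/37) + (76905 + 190255)/(-165809) = -11268*(-37/10930) + 267160*(-1/165809) = 208458/5465 - 267160/165809 = 33104183122/906146185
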